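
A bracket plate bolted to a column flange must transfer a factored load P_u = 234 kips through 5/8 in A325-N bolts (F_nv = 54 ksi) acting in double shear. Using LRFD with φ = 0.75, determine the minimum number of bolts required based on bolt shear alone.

10 bolts

A_b = π·0.625²/4 = 0.3068 in².
Per-bolt design strength φR_n = 0.75 × 54 × 0.3068 × 2 = 24.85 kips.
n ≥ 234 / 24.85 = 9.416 → use 10 bolts.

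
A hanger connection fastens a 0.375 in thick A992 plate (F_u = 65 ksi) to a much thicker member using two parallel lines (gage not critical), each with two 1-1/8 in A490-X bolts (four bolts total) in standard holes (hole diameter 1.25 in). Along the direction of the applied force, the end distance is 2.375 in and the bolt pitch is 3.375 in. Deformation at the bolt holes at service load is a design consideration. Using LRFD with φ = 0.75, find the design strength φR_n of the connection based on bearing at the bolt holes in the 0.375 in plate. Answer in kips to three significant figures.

Per bolt r_n = 1.2 l_c t F_u ≤ 2.4 d t F_u; upper limit = 2.4 × 1.125 × 0.375 × 65 = 65.81 kips.
Edge bolt: l_c = 2.375 − 1.25/2 = 1.75 in → 1.2 × 1.75 × 0.375 × 65 = 51.19 → r_n = 51.19 kips.
Interior bolts: l_c = 3.375 − 1.25 = 2.125 in → 1.2 × 2.125 × 0.375 × 65 = 62.16 → r_n = 62.16 kips.
R_n = 2 × 51.19 + 2 × 62.16 = 226.7 kips.
Design strength φR_n = 0.75 × 226.7 = 170 kips.

170 kips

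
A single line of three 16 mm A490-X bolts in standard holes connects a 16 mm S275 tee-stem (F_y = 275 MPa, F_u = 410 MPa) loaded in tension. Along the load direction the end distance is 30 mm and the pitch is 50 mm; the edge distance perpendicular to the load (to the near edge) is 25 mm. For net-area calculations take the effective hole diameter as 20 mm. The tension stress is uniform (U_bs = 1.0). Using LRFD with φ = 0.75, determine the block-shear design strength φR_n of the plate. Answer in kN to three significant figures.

310 kN

Shear plane L_v = 30 + 2·50 = 130 mm; A_gv = 130 × 16 = 2080 mm².
A_nv = (130 − 2.5·20) × 16 = 1280 mm².
A_nt = (25 − 0.5·20) × 16 = 240 mm².
0.6 F_u A_nv = 314.9 kN; 0.6 F_y A_gv = 343.2 kN → shear rupture governs the shear term.
R_n = 314.9 + 1.0 × 410 × 240 / 1000 = 413.3 kN.
Design strength φR_n = 0.75 × 413.3 = 310 kN.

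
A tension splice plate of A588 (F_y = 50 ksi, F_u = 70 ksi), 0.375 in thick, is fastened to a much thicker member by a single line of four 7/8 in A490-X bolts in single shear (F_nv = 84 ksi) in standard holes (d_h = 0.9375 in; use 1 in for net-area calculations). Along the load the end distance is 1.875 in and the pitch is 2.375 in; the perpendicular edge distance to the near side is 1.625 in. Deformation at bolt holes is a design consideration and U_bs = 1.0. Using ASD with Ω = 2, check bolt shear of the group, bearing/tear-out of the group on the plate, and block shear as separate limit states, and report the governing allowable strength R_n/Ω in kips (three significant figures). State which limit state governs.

Bolt shear: A_b = π·0.875²/4 = 0.6013 in²; R_n = 84 × 0.6013 × 4 × 1 = 202 kips → 202 / 2 = 101 kips.
Bearing: edge l_c = 1.406, r_n = 44.3 kips; interior l_c = 1.438, r_n = 45.28 kips; R_n = 44.3 + 3·45.28 = 180.1 kips → 90.1 kips.
Block shear: A_gv = 3.375, A_nv = 2.062, A_nt = 0.4219 in²; R_n = min(0.6F_uA_nv, 0.6F_yA_gv) + U_bs·F_u·A_nt = 116.2 kips → 58.1 kips.
Block shear governs: 58.1 kips.

58.1 kips (block shear governs)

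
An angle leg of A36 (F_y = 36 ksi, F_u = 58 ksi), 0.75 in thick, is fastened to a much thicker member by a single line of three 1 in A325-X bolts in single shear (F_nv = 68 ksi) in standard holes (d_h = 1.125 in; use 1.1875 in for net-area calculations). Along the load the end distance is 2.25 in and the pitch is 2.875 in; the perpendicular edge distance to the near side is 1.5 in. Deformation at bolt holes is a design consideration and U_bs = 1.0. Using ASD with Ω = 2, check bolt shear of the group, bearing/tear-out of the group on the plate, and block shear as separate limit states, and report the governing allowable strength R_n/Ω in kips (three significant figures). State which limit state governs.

80.1 kips (bolt shear governs)

Bolt shear: A_b = π·1²/4 = 0.7854 in²; R_n = 68 × 0.7854 × 3 × 1 = 160.2 kips → 160.2 / 2 = 80.1 kips.
Bearing: edge l_c = 1.688, r_n = 88.09 kips; interior l_c = 1.75, r_n = 91.35 kips; R_n = 88.09 + 2·91.35 = 270.8 kips → 135 kips.
Block shear: A_gv = 6, A_nv = 3.773, A_nt = 0.6797 in²; R_n = min(0.6F_uA_nv, 0.6F_yA_gv) + U_bs·F_u·A_nt = 169 kips → 84.5 kips.
Bolt shear governs: 80.1 kips.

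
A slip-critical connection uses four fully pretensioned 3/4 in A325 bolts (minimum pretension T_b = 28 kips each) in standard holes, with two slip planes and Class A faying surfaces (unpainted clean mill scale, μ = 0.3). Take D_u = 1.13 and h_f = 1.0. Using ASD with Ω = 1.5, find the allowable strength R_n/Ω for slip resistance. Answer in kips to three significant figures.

50.6 kips

R_n = μ · D_u · h_f · T_b · n_s · n_b = 0.3 × 1.13 × 1.0 × 28 × 2 × 4 = 75.94 kips.
Allowable strength R_n/Ω = 75.94 / 1.5 = 50.6 kips.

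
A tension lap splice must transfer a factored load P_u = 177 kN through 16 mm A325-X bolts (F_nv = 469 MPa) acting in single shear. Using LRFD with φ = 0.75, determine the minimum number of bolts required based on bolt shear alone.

A_b = π·16²/4 = 201.1 mm².
Per-bolt design strength φR_n = 0.75 × 469 × 201.1 × 1 / 1000 = 70.72 kN.
n ≥ 177 / 70.72 = 2.503 → use 3 bolts.

3 bolts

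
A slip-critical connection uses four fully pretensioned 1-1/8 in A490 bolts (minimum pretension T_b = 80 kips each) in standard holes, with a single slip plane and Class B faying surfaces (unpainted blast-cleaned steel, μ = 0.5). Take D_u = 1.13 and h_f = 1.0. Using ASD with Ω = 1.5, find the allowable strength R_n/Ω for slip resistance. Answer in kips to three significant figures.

121 kips

R_n = μ · D_u · h_f · T_b · n_s · n_b = 0.5 × 1.13 × 1.0 × 80 × 1 × 4 = 180.8 kips.
Allowable strength R_n/Ω = 180.8 / 1.5 = 121 kips.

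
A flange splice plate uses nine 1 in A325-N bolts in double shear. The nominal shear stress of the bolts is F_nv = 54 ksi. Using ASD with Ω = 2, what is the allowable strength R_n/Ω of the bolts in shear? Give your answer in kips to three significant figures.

382 kips

A_b = π × 1² / 4 = 0.7854 in².
R_n = F_nv · A_b · n · n_s = 54 × 0.7854 × 9 × 2 = 763.4 kips.
Allowable strength R_n/Ω = 763.4 / 2 = 382 kips.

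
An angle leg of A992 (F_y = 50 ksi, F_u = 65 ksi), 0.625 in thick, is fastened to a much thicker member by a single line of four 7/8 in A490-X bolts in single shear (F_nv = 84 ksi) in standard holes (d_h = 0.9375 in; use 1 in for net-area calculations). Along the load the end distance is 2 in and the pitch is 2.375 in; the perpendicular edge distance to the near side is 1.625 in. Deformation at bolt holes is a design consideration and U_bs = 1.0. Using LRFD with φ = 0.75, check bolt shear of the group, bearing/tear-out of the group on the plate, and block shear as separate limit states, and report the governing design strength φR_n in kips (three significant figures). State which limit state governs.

137 kips (block shear governs)

Bolt shear: A_b = π·0.875²/4 = 0.6013 in²; R_n = 84 × 0.6013 × 4 × 1 = 202 kips → 0.75 × 202 = 152 kips.
Bearing: edge l_c = 1.531, r_n = 74.65 kips; interior l_c = 1.438, r_n = 70.08 kips; R_n = 74.65 + 3·70.08 = 284.9 kips → 214 kips.
Block shear: A_gv = 5.703, A_nv = 3.516, A_nt = 0.7031 in²; R_n = min(0.6F_uA_nv, 0.6F_yA_gv) + U_bs·F_u·A_nt = 182.8 kips → 137 kips.
Block shear governs: 137 kips.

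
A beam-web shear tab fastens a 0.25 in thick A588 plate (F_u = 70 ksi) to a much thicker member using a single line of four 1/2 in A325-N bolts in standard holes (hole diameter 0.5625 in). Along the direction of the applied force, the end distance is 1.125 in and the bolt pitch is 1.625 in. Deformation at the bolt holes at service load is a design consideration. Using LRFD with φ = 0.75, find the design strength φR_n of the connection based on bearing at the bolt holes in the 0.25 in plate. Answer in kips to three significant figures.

Per bolt r_n = 1.2 l_c t F_u ≤ 2.4 d t F_u; upper limit = 2.4 × 0.5 × 0.25 × 70 = 21 kips.
Edge bolt: l_c = 1.125 − 0.5625/2 = 0.8438 in → 1.2 × 0.8438 × 0.25 × 70 = 17.72 → r_n = 17.72 kips.
Interior bolts: l_c = 1.625 − 0.5625 = 1.062 in → 1.2 × 1.062 × 0.25 × 70 = 22.31 → r_n = 21 kips.
R_n = 1 × 17.72 + 3 × 21 = 80.72 kips.
Design strength φR_n = 0.75 × 80.72 = 60.5 kips.

60.5 kips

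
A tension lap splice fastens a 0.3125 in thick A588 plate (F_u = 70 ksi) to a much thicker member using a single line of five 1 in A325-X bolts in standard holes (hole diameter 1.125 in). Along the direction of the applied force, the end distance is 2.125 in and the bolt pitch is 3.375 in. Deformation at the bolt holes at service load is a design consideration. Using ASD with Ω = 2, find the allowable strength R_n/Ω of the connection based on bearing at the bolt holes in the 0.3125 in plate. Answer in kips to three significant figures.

126 kips

Per bolt r_n = 1.2 l_c t F_u ≤ 2.4 d t F_u; upper limit = 2.4 × 1 × 0.3125 × 70 = 52.5 kips.
Edge bolt: l_c = 2.125 − 1.125/2 = 1.562 in → 1.2 × 1.562 × 0.3125 × 70 = 41.02 → r_n = 41.02 kips.
Interior bolts: l_c = 3.375 − 1.125 = 2.25 in → 1.2 × 2.25 × 0.3125 × 70 = 59.06 → r_n = 52.5 kips.
R_n = 1 × 41.02 + 4 × 52.5 = 251 kips.
Allowable strength R_n/Ω = 251 / 2 = 126 kips.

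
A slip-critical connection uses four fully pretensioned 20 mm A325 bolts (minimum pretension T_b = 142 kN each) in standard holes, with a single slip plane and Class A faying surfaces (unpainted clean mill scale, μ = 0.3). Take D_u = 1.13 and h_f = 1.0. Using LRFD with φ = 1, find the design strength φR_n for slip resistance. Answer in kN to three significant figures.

193 kN

R_n = μ · D_u · h_f · T_b · n_s · n_b = 0.3 × 1.13 × 1.0 × 142 × 1 × 4 = 192.6 kN.
Design strength φR_n = 1 × 192.6 = 193 kN.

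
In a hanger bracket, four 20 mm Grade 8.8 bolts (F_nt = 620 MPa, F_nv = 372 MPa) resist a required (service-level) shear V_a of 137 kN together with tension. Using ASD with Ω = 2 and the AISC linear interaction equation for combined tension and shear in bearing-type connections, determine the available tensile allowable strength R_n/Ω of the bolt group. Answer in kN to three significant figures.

278 kN

A_b = π·20²/4 = 314.2 mm²; f_rv = 137 × 1000 / (4 × 314.2) = 109 MPa.
F'_nt = 1.3 F_nt − (Ω F_nt / F_nv) f_rv = 1.3·620 − (2·620/372)·109 = 442.6 MPa, capped at F_nt → F'_nt = 442.6 MPa.
R_n = F'_nt · A_b · n = 442.6 × 314.2 × 4 / 1000 = 556.2 kN.
Allowable strength R_n/Ω = 556.2 / 2 = 278 kN.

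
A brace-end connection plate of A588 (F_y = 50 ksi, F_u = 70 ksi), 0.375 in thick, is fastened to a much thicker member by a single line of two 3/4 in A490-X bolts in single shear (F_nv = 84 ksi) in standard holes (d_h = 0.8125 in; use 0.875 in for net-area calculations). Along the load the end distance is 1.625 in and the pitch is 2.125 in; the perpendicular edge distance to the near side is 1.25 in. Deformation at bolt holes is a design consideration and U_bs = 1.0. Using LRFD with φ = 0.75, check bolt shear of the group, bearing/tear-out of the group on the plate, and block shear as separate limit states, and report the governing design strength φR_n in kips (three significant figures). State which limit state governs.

Bolt shear: A_b = π·0.75²/4 = 0.4418 in²; R_n = 84 × 0.4418 × 2 × 1 = 74.22 kips → 0.75 × 74.22 = 55.7 kips.
Bearing: edge l_c = 1.219, r_n = 38.39 kips; interior l_c = 1.312, r_n = 41.34 kips; R_n = 38.39 + 1·41.34 = 79.73 kips → 59.8 kips.
Block shear: A_gv = 1.406, A_nv = 0.9141, A_nt = 0.3047 in²; R_n = min(0.6F_uA_nv, 0.6F_yA_gv) + U_bs·F_u·A_nt = 59.72 kips → 44.8 kips.
Block shear governs: 44.8 kips.

44.8 kips (block shear governs)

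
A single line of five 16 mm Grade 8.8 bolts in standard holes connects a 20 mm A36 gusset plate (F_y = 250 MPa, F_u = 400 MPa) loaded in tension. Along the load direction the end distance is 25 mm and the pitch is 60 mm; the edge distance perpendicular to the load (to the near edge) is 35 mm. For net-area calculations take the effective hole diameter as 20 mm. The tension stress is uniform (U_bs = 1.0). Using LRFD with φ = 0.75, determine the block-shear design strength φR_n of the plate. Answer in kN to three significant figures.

Shear plane L_v = 25 + 4·60 = 265 mm; A_gv = 265 × 20 = 5300 mm².
A_nv = (265 − 4.5·20) × 20 = 3500 mm².
A_nt = (35 − 0.5·20) × 20 = 500 mm².
0.6 F_u A_nv = 840 kN; 0.6 F_y A_gv = 795 kN → shear yielding governs the shear term.
R_n = 795 + 1.0 × 400 × 500 / 1000 = 995 kN.
Design strength φR_n = 0.75 × 995 = 746 kN.

746 kN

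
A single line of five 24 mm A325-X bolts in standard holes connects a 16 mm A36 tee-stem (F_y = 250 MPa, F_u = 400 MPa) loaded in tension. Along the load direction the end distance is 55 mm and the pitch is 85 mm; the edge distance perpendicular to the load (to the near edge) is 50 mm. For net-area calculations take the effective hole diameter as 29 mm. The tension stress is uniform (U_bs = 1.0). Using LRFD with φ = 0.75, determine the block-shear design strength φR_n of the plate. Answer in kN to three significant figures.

Shear plane L_v = 55 + 4·85 = 395 mm; A_gv = 395 × 16 = 6320 mm².
A_nv = (395 − 4.5·29) × 16 = 4232 mm².
A_nt = (50 − 0.5·29) × 16 = 568 mm².
0.6 F_u A_nv = 1016 kN; 0.6 F_y A_gv = 948 kN → shear yielding governs the shear term.
R_n = 948 + 1.0 × 400 × 568 / 1000 = 1175 kN.
Design strength φR_n = 0.75 × 1175 = 881 kN.

881 kN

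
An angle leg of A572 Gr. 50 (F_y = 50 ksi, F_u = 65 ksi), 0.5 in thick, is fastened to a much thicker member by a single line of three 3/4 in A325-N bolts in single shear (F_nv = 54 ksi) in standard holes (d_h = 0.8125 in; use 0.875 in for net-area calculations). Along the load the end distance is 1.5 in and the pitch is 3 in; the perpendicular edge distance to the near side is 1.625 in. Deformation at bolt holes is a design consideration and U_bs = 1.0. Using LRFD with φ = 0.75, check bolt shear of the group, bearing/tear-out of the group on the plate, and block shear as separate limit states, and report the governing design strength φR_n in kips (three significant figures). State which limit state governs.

Bolt shear: A_b = π·0.75²/4 = 0.4418 in²; R_n = 54 × 0.4418 × 3 × 1 = 71.57 kips → 0.75 × 71.57 = 53.7 kips.
Bearing: edge l_c = 1.094, r_n = 42.66 kips; interior l_c = 2.188, r_n = 58.5 kips; R_n = 42.66 + 2·58.5 = 159.7 kips → 120 kips.
Block shear: A_gv = 3.75, A_nv = 2.656, A_nt = 0.5938 in²; R_n = min(0.6F_uA_nv, 0.6F_yA_gv) + U_bs·F_u·A_nt = 142.2 kips → 107 kips.
Bolt shear governs: 53.7 kips.

53.7 kips (bolt shear governs)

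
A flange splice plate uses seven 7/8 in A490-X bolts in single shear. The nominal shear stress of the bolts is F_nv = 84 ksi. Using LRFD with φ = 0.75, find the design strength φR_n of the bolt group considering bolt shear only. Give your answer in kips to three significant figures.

265 kips

A_b = π × 0.875² / 4 = 0.6013 in².
R_n = F_nv · A_b · n · n_s = 84 × 0.6013 × 7 × 1 = 353.6 kips.
Design strength φR_n = 0.75 × 353.6 = 265 kips.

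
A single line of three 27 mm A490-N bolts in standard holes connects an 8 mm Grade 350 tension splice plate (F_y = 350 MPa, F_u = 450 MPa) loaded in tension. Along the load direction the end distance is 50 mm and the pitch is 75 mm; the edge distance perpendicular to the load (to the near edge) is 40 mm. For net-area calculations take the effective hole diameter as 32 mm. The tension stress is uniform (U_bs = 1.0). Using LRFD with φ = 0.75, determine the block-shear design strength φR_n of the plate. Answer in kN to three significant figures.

Shear plane L_v = 50 + 2·75 = 200 mm; A_gv = 200 × 8 = 1600 mm².
A_nv = (200 − 2.5·32) × 8 = 960 mm².
A_nt = (40 − 0.5·32) × 8 = 192 mm².
0.6 F_u A_nv = 259.2 kN; 0.6 F_y A_gv = 336 kN → shear rupture governs the shear term.
R_n = 259.2 + 1.0 × 450 × 192 / 1000 = 345.6 kN.
Design strength φR_n = 0.75 × 345.6 = 259 kN.

259 kN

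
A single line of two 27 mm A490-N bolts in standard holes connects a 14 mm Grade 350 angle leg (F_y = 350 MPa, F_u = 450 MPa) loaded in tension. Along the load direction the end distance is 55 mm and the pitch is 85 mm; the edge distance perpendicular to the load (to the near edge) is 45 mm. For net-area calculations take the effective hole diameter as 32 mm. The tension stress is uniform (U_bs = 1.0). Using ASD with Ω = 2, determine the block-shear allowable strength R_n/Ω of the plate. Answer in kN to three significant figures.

265 kN

Shear plane L_v = 55 + 1·85 = 140 mm; A_gv = 140 × 14 = 1960 mm².
A_nv = (140 − 1.5·32) × 14 = 1288 mm².
A_nt = (45 − 0.5·32) × 14 = 406 mm².
0.6 F_u A_nv = 347.8 kN; 0.6 F_y A_gv = 411.6 kN → shear rupture governs the shear term.
R_n = 347.8 + 1.0 × 450 × 406 / 1000 = 530.5 kN.
Allowable strength R_n/Ω = 530.5 / 2 = 265 kN.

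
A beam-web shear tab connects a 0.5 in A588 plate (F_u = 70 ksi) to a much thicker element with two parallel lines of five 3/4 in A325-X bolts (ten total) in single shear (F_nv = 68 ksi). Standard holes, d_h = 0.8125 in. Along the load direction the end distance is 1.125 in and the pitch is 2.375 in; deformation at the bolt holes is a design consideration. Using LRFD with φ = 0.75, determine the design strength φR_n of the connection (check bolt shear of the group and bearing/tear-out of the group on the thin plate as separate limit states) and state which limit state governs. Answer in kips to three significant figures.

Bolt shear: A_b = π·0.75²/4 = 0.4418 in²; R_n = 68 × 0.4418 × 10 × 1 = 300.4 kips → 0.75 × 300.4 = 225 kips.
Bearing (1.2 l_c t F_u ≤ 2.4 d t F_u): upper limit = 2.4·0.75·0.5·70 = 63 kips.
  Edge l_c = 1.125 − 0.8125/2 = 0.7188 → r_n = 30.19 kips; interior l_c = 2.375 − 0.8125 = 1.562 → r_n = 63 kips.
  R_n,bearing = 2·30.19 + 8·63 = 564.4 kips → 0.75 × 564.4 = 423 kips.
Bolt shear governs: 225 kips.

225 kips (bolt shear governs)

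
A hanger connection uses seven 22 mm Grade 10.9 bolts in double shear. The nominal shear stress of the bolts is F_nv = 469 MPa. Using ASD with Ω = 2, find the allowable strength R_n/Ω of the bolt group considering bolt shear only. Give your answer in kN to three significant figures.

1250 kN

A_b = π × 22² / 4 = 380.1 mm².
R_n = F_nv · A_b · n · n_s = 469 × 380.1 × 7 × 2 / 1000 = 2496 kN.
Allowable strength R_n/Ω = 2496 / 2 = 1250 kN.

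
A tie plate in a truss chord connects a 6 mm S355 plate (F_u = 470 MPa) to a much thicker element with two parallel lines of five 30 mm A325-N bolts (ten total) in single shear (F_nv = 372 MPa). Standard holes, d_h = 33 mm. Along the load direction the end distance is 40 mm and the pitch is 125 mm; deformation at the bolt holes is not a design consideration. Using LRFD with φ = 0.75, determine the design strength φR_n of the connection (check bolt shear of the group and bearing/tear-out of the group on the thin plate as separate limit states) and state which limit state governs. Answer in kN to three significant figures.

Bolt shear: A_b = π·30²/4 = 706.9 mm²; R_n = 372 × 706.9 × 10 × 1 / 1000 = 2630 kN → 0.75 × 2630 = 1970 kN.
Bearing (1.5 l_c t F_u ≤ 3.0 d t F_u): upper limit = 3.0·30·6·470 / 1000 = 253.8 kN.
  Edge l_c = 40 − 33/2 = 23.5 → r_n = 99.41 kN; interior l_c = 125 − 33 = 92 → r_n = 253.8 kN.
  R_n,bearing = 2·99.41 + 8·253.8 = 2229 kN → 0.75 × 2229 = 1670 kN.
Bearing governs: 1670 kN.

1670 kN (bearing governs)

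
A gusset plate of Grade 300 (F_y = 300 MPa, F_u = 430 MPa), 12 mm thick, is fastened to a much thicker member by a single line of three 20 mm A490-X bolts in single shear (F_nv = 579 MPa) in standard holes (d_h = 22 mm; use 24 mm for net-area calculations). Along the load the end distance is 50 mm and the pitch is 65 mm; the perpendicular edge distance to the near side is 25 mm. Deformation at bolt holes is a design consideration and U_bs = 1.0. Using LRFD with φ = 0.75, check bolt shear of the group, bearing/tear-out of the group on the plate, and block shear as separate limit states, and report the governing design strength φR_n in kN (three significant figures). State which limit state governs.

329 kN (block shear governs)

Bolt shear: A_b = π·20²/4 = 314.2 mm²; R_n = 579 × 314.2 × 3 × 1 / 1000 = 545.7 kN → 0.75 × 545.7 = 409 kN.
Bearing: edge l_c = 39, r_n = 241.5 kN; interior l_c = 43, r_n = 247.7 kN; R_n = 241.5 + 2·247.7 = 736.8 kN → 553 kN.
Block shear: A_gv = 2160, A_nv = 1440, A_nt = 156 mm²; R_n = min(0.6F_uA_nv, 0.6F_yA_gv) + U_bs·F_u·A_nt = 438.6 kN → 329 kN.
Block shear governs: 329 kN.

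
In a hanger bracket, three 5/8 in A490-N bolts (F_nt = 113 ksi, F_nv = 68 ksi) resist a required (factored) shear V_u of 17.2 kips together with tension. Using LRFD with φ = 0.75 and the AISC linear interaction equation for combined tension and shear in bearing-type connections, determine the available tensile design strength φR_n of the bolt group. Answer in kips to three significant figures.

72.8 kips

A_b = π·0.625²/4 = 0.3068 in²; f_rv = 17.2 / (3 × 0.3068) = 18.69 ksi.
F'_nt = 1.3 F_nt − (F_nt / φF_nv) f_rv = 1.3·113 − (113/(0.75·68))·18.69 = 105.5 ksi, capped at F_nt → F'_nt = 105.5 ksi.
R_n = F'_nt · A_b · n = 105.5 × 0.3068 × 3 = 97.1 kips.
Design strength φR_n = 0.75 × 97.1 = 72.8 kips.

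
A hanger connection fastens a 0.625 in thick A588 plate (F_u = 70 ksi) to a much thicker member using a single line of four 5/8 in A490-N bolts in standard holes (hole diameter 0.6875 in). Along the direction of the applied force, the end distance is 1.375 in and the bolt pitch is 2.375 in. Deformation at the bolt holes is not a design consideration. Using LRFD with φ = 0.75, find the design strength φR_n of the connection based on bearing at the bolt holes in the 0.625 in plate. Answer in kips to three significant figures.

235 kips

Per bolt r_n = 1.5 l_c t F_u ≤ 3.0 d t F_u; upper limit = 3.0 × 0.625 × 0.625 × 70 = 82.03 kips.
Edge bolt: l_c = 1.375 − 0.6875/2 = 1.031 in → 1.5 × 1.031 × 0.625 × 70 = 67.68 → r_n = 67.68 kips.
Interior bolts: l_c = 2.375 − 0.6875 = 1.688 in → 1.5 × 1.688 × 0.625 × 70 = 110.7 → r_n = 82.03 kips.
R_n = 1 × 67.68 + 3 × 82.03 = 313.8 kips.
Design strength φR_n = 0.75 × 313.8 = 235 kips.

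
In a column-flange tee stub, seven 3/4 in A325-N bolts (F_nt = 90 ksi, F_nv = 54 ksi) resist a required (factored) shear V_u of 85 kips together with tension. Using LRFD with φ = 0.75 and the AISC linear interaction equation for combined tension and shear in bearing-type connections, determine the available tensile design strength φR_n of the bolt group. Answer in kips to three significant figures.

A_b = π·0.75²/4 = 0.4418 in²; f_rv = 85 / (7 × 0.4418) = 27.49 ksi.
F'_nt = 1.3 F_nt − (F_nt / φF_nv) f_rv = 1.3·90 − (90/(0.75·54))·27.49 = 55.92 ksi, capped at F_nt → F'_nt = 55.92 ksi.
R_n = F'_nt · A_b · n = 55.92 × 0.4418 × 7 = 172.9 kips.
Design strength φR_n = 0.75 × 172.9 = 130 kips.

130 kips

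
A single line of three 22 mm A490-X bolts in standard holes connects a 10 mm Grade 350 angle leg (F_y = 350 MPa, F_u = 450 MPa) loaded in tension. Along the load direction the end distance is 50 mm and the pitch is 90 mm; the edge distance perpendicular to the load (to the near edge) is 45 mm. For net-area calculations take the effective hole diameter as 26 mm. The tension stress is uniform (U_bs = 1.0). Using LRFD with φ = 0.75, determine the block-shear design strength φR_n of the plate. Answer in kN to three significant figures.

442 kN

Shear plane L_v = 50 + 2·90 = 230 mm; A_gv = 230 × 10 = 2300 mm².
A_nv = (230 − 2.5·26) × 10 = 1650 mm².
A_nt = (45 − 0.5·26) × 10 = 320 mm².
0.6 F_u A_nv = 445.5 kN; 0.6 F_y A_gv = 483 kN → shear rupture governs the shear term.
R_n = 445.5 + 1.0 × 450 × 320 / 1000 = 589.5 kN.
Design strength φR_n = 0.75 × 589.5 = 442 kN.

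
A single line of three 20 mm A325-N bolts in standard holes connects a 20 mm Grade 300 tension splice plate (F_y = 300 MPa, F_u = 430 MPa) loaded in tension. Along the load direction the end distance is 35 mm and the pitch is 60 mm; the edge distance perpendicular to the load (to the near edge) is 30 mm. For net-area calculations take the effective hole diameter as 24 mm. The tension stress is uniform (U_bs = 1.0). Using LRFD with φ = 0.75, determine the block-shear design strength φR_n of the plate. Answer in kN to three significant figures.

484 kN

Shear plane L_v = 35 + 2·60 = 155 mm; A_gv = 155 × 20 = 3100 mm².
A_nv = (155 − 2.5·24) × 20 = 1900 mm².
A_nt = (30 − 0.5·24) × 20 = 360 mm².
0.6 F_u A_nv = 490.2 kN; 0.6 F_y A_gv = 558 kN → shear rupture governs the shear term.
R_n = 490.2 + 1.0 × 430 × 360 / 1000 = 645 kN.
Design strength φR_n = 0.75 × 645 = 484 kN.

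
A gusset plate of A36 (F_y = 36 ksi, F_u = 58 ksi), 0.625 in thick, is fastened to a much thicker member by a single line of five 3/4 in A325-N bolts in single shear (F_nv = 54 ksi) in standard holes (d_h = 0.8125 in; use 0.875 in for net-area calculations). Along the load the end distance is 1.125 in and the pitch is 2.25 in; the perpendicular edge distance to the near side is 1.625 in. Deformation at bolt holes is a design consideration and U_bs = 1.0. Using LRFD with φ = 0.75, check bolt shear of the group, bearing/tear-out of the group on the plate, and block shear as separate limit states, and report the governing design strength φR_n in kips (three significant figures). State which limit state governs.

89.5 kips (bolt shear governs)

Bolt shear: A_b = π·0.75²/4 = 0.4418 in²; R_n = 54 × 0.4418 × 5 × 1 = 119.3 kips → 0.75 × 119.3 = 89.5 kips.
Bearing: edge l_c = 0.7188, r_n = 31.27 kips; interior l_c = 1.438, r_n = 62.53 kips; R_n = 31.27 + 4·62.53 = 281.4 kips → 211 kips.
Block shear: A_gv = 6.328, A_nv = 3.867, A_nt = 0.7422 in²; R_n = min(0.6F_uA_nv, 0.6F_yA_gv) + U_bs·F_u·A_nt = 177.6 kips → 133 kips.
Bolt shear governs: 89.5 kips.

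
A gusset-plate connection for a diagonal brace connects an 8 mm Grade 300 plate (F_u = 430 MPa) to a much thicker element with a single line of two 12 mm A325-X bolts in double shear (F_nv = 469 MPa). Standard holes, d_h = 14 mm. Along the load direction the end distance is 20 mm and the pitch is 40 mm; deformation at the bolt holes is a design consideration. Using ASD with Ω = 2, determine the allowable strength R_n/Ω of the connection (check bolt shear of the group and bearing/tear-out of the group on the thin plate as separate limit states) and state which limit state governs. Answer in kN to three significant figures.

Bolt shear: A_b = π·12²/4 = 113.1 mm²; R_n = 469 × 113.1 × 2 × 2 / 1000 = 212.2 kN → 212.2 / 2 = 106 kN.
Bearing (1.2 l_c t F_u ≤ 2.4 d t F_u): upper limit = 2.4·12·8·430 / 1000 = 99.07 kN.
  Edge l_c = 20 − 14/2 = 13 → r_n = 53.66 kN; interior l_c = 40 − 14 = 26 → r_n = 99.07 kN.
  R_n,bearing = 1·53.66 + 1·99.07 = 152.7 kN → 152.7 / 2 = 76.4 kN.
Bearing governs: 76.4 kN.

76.4 kN (bearing governs)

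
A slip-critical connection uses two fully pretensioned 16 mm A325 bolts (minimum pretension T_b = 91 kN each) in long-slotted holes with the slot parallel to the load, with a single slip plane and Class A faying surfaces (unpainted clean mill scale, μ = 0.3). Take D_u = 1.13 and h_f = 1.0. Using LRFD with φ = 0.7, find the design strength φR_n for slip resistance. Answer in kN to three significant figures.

43.2 kN

R_n = μ · D_u · h_f · T_b · n_s · n_b = 0.3 × 1.13 × 1.0 × 91 × 1 × 2 = 61.7 kN.
Design strength φR_n = 0.7 × 61.7 = 43.2 kN.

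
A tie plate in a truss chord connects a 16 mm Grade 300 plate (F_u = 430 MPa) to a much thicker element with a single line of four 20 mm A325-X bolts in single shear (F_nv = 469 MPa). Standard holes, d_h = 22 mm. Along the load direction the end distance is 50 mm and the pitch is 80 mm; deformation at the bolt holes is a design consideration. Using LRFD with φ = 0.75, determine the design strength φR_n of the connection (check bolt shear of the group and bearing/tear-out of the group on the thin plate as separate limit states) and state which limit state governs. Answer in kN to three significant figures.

442 kN (bolt shear governs)

Bolt shear: A_b = π·20²/4 = 314.2 mm²; R_n = 469 × 314.2 × 4 × 1 / 1000 = 589.4 kN → 0.75 × 589.4 = 442 kN.
Bearing (1.2 l_c t F_u ≤ 2.4 d t F_u): upper limit = 2.4·20·16·430 / 1000 = 330.2 kN.
  Edge l_c = 50 − 22/2 = 39 → r_n = 322 kN; interior l_c = 80 − 22 = 58 → r_n = 330.2 kN.
  R_n,bearing = 1·322 + 3·330.2 = 1313 kN → 0.75 × 1313 = 985 kN.
Bolt shear governs: 442 kN.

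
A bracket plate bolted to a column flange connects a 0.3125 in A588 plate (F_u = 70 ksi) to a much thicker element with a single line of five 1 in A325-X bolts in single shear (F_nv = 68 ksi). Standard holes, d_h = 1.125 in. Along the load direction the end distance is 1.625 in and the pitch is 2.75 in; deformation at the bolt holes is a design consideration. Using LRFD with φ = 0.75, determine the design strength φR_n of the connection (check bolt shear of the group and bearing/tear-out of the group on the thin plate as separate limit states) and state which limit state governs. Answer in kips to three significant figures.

149 kips (bearing governs)

Bolt shear: A_b = π·1²/4 = 0.7854 in²; R_n = 68 × 0.7854 × 5 × 1 = 267 kips → 0.75 × 267 = 200 kips.
Bearing (1.2 l_c t F_u ≤ 2.4 d t F_u): upper limit = 2.4·1·0.3125·70 = 52.5 kips.
  Edge l_c = 1.625 − 1.125/2 = 1.062 → r_n = 27.89 kips; interior l_c = 2.75 − 1.125 = 1.625 → r_n = 42.66 kips.
  R_n,bearing = 1·27.89 + 4·42.66 = 198.5 kips → 0.75 × 198.5 = 149 kips.
Bearing governs: 149 kips.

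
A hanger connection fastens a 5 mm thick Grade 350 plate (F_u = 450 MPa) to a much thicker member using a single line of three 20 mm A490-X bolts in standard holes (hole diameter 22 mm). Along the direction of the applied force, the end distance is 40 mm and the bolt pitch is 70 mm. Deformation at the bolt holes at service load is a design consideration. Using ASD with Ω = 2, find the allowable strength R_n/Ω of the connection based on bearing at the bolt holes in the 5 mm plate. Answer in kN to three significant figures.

Per bolt r_n = 1.2 l_c t F_u ≤ 2.4 d t F_u; upper limit = 2.4 × 20 × 5 × 450 / 1000 = 108 kN.
Edge bolt: l_c = 40 − 22/2 = 29 mm → 1.2 × 29 × 5 × 450 / 1000 = 78.3 → r_n = 78.3 kN.
Interior bolts: l_c = 70 − 22 = 48 mm → 1.2 × 48 × 5 × 450 / 1000 = 129.6 → r_n = 108 kN.
R_n = 1 × 78.3 + 2 × 108 = 294.3 kN.
Allowable strength R_n/Ω = 294.3 / 2 = 147 kN.

147 kN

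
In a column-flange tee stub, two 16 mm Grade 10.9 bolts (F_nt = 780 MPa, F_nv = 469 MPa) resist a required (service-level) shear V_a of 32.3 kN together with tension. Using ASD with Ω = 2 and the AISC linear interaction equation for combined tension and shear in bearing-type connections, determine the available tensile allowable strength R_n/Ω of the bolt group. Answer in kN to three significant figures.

150 kN

A_b = π·16²/4 = 201.1 mm²; f_rv = 32.3 × 1000 / (2 × 201.1) = 80.32 MPa.
F'_nt = 1.3 F_nt − (Ω F_nt / F_nv) f_rv = 1.3·780 − (2·780/469)·80.32 = 746.8 MPa, capped at F_nt → F'_nt = 746.8 MPa.
R_n = F'_nt · A_b · n = 746.8 × 201.1 × 2 / 1000 = 300.3 kN.
Allowable strength R_n/Ω = 300.3 / 2 = 150 kN.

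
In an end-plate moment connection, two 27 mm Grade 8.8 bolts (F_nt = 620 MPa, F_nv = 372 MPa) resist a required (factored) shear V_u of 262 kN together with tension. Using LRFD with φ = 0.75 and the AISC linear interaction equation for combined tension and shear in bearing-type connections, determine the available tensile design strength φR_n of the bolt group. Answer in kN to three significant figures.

A_b = π·27²/4 = 572.6 mm²; f_rv = 262 × 1000 / (2 × 572.6) = 228.8 MPa.
F'_nt = 1.3 F_nt − (F_nt / φF_nv) f_rv = 1.3·620 − (620/(0.75·372))·228.8 = 297.6 MPa, capped at F_nt → F'_nt = 297.6 MPa.
R_n = F'_nt · A_b · n = 297.6 × 572.6 × 2 / 1000 = 340.7 kN.
Design strength φR_n = 0.75 × 340.7 = 256 kN.

256 kN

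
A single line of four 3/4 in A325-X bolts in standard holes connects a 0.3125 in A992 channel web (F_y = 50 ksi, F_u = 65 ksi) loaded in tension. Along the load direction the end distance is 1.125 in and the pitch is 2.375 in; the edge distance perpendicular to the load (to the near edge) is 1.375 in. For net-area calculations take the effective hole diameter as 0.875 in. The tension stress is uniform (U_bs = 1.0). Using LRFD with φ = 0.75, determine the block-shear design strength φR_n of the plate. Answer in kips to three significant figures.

61.7 kips

Shear plane L_v = 1.125 + 3·2.375 = 8.25 in; A_gv = 8.25 × 0.3125 = 2.578 in².
A_nv = (8.25 − 3.5·0.875) × 0.3125 = 1.621 in².
A_nt = (1.375 − 0.5·0.875) × 0.3125 = 0.293 in².
0.6 F_u A_nv = 63.22 kips; 0.6 F_y A_gv = 77.34 kips → shear rupture governs the shear term.
R_n = 63.22 + 1.0 × 65 × 0.293 = 82.27 kips.
Design strength φR_n = 0.75 × 82.27 = 61.7 kips.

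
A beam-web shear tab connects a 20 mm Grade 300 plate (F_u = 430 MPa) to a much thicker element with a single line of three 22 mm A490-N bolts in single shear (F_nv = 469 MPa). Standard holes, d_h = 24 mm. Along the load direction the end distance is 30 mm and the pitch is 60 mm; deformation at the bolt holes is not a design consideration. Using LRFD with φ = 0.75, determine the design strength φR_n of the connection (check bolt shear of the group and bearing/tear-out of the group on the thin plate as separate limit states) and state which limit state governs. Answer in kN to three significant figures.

401 kN (bolt shear governs)

Bolt shear: A_b = π·22²/4 = 380.1 mm²; R_n = 469 × 380.1 × 3 × 1 / 1000 = 534.8 kN → 0.75 × 534.8 = 401 kN.
Bearing (1.5 l_c t F_u ≤ 3.0 d t F_u): upper limit = 3.0·22·20·430 / 1000 = 567.6 kN.
  Edge l_c = 30 − 24/2 = 18 → r_n = 232.2 kN; interior l_c = 60 − 24 = 36 → r_n = 464.4 kN.
  R_n,bearing = 1·232.2 + 2·464.4 = 1161 kN → 0.75 × 1161 = 871 kN.
Bolt shear governs: 401 kN.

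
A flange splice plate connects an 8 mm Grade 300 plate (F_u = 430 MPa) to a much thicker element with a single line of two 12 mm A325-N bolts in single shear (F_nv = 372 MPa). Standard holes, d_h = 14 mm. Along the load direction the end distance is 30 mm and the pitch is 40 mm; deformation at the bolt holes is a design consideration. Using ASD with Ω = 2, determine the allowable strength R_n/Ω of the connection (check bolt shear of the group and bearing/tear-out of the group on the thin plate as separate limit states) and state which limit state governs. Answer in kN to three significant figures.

42.1 kN (bolt shear governs)

Bolt shear: A_b = π·12²/4 = 113.1 mm²; R_n = 372 × 113.1 × 2 × 1 / 1000 = 84.14 kN → 84.14 / 2 = 42.1 kN.
Bearing (1.2 l_c t F_u ≤ 2.4 d t F_u): upper limit = 2.4·12·8·430 / 1000 = 99.07 kN.
  Edge l_c = 30 − 14/2 = 23 → r_n = 94.94 kN; interior l_c = 40 − 14 = 26 → r_n = 99.07 kN.
  R_n,bearing = 1·94.94 + 1·99.07 = 194 kN → 194 / 2 = 97 kN.
Bolt shear governs: 42.1 kN.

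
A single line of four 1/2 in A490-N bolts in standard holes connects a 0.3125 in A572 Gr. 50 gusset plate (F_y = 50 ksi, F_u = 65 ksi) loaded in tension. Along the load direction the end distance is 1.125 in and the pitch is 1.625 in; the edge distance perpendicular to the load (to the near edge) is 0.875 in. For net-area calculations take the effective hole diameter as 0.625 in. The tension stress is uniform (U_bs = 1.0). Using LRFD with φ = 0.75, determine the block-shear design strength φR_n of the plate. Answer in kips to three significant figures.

43.4 kips

Shear plane L_v = 1.125 + 3·1.625 = 6 in; A_gv = 6 × 0.3125 = 1.875 in².
A_nv = (6 − 3.5·0.625) × 0.3125 = 1.191 in².
A_nt = (0.875 − 0.5·0.625) × 0.3125 = 0.1758 in².
0.6 F_u A_nv = 46.46 kips; 0.6 F_y A_gv = 56.25 kips → shear rupture governs the shear term.
R_n = 46.46 + 1.0 × 65 × 0.1758 = 57.89 kips.
Design strength φR_n = 0.75 × 57.89 = 43.4 kips.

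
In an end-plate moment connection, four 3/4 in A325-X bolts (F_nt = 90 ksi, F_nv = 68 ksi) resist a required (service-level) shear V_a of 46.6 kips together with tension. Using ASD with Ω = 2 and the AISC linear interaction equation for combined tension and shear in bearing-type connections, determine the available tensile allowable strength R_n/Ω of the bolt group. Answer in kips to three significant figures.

A_b = π·0.75²/4 = 0.4418 in²; f_rv = 46.6 / (4 × 0.4418) = 26.37 ksi.
F'_nt = 1.3 F_nt − (Ω F_nt / F_nv) f_rv = 1.3·90 − (2·90/68)·26.37 = 47.2 ksi, capped at F_nt → F'_nt = 47.2 ksi.
R_n = F'_nt · A_b · n = 47.2 × 0.4418 × 4 = 83.4 kips.
Allowable strength R_n/Ω = 83.4 / 2 = 41.7 kips.

41.7 kips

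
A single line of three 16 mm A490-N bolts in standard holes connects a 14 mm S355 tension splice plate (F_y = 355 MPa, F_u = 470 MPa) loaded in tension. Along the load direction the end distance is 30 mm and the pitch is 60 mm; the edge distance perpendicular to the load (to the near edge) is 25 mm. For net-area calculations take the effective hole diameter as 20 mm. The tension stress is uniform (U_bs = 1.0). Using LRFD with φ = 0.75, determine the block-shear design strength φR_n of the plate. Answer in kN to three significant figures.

370 kN

Shear plane L_v = 30 + 2·60 = 150 mm; A_gv = 150 × 14 = 2100 mm².
A_nv = (150 − 2.5·20) × 14 = 1400 mm².
A_nt = (25 − 0.5·20) × 14 = 210 mm².
0.6 F_u A_nv = 394.8 kN; 0.6 F_y A_gv = 447.3 kN → shear rupture governs the shear term.
R_n = 394.8 + 1.0 × 470 × 210 / 1000 = 493.5 kN.
Design strength φR_n = 0.75 × 493.5 = 370 kN.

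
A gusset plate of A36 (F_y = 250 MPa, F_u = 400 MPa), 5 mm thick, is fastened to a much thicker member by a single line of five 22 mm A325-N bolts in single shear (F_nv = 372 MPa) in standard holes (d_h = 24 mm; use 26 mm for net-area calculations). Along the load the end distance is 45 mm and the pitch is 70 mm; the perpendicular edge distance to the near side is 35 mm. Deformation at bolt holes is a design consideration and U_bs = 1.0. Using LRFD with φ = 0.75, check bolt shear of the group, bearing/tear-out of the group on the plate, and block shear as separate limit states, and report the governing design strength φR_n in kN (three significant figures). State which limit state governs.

216 kN (block shear governs)

Bolt shear: A_b = π·22²/4 = 380.1 mm²; R_n = 372 × 380.1 × 5 × 1 / 1000 = 707 kN → 0.75 × 707 = 530 kN.
Bearing: edge l_c = 33, r_n = 79.2 kN; interior l_c = 46, r_n = 105.6 kN; R_n = 79.2 + 4·105.6 = 501.6 kN → 376 kN.
Block shear: A_gv = 1625, A_nv = 1040, A_nt = 110 mm²; R_n = min(0.6F_uA_nv, 0.6F_yA_gv) + U_bs·F_u·A_nt = 287.8 kN → 216 kN.
Block shear governs: 216 kN.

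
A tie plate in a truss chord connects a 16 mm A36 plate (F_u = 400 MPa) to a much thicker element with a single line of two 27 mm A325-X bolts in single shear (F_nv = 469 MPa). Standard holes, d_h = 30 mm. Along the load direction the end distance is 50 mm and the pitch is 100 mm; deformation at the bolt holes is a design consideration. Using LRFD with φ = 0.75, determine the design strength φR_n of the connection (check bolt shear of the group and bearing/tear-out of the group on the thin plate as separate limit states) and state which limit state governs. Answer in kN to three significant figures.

403 kN (bolt shear governs)

Bolt shear: A_b = π·27²/4 = 572.6 mm²; R_n = 469 × 572.6 × 2 × 1 / 1000 = 537.1 kN → 0.75 × 537.1 = 403 kN.
Bearing (1.2 l_c t F_u ≤ 2.4 d t F_u): upper limit = 2.4·27·16·400 / 1000 = 414.7 kN.
  Edge l_c = 50 − 30/2 = 35 → r_n = 268.8 kN; interior l_c = 100 − 30 = 70 → r_n = 414.7 kN.
  R_n,bearing = 1·268.8 + 1·414.7 = 683.5 kN → 0.75 × 683.5 = 513 kN.
Bolt shear governs: 403 kN.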